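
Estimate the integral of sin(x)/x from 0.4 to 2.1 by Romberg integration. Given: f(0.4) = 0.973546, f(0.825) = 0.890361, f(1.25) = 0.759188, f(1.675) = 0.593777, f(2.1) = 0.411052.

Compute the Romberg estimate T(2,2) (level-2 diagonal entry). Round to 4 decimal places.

1.2522

T(0,0) (trapezoid, 1 panel, h=1.7000): 1.176908
T(1,0) (trapezoid, 2 panels, h=0.8500): 1.233764
T(2,0) (trapezoid, 4 panels, h=0.4250): 1.247641
T(1,1) = 1.233764 + (1.233764 − 1.176908)/3 = 1.252716
T(2,1) = 1.247641 + (1.247641 − 1.233764)/3 = 1.252267
T(2,2) = 1.252267 + (1.252267 − 1.252716)/15 = 1.252237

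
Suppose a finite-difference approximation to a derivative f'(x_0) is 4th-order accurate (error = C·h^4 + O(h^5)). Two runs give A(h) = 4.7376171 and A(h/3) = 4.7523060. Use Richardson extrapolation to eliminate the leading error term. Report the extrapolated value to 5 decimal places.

The leading error scales as h^4; refining by a factor of 3 reduces it by 3^4 = 81.
Extrapolated value = (81·A(h/3) − A(h)) / (81 − 1)
= (81·4.7523060 − 4.7376171) / 80
= 380.1991689 / 80 = 4.7524896

4.75249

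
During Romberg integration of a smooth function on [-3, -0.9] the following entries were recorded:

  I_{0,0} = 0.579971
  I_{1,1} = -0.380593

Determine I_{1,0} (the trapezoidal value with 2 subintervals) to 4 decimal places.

-0.1405

From I_{1,1} = (4·I_{1,0} − I_{0,0})/3, solve for I_{1,0}:
4·I_{1,0} = 3·(-0.380593) + 0.579971 = -0.561808
I_{1,0} = -0.140452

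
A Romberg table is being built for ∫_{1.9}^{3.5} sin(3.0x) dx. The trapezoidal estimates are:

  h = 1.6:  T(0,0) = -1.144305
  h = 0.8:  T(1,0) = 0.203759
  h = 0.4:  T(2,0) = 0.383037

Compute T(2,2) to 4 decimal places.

Richardson extrapolation on the trapezoidal column (denominator 4−1=3):
T(1,1) = 0.203759 + (0.203759 − (-1.144305))/3 = 0.653114
T(2,1) = (4·0.383037 − 0.203759) / 3 = 0.442796
T(2,2) = 0.442796 + (0.442796 − 0.653114)/15 = 0.428775
(Column j=1 coincides with Simpson's rule on the same nodes.)

0.4288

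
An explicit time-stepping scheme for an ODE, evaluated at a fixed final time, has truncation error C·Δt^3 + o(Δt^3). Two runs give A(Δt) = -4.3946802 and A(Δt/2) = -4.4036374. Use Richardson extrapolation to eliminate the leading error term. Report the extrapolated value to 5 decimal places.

-4.40492

The leading error scales as Δt^3; refining by a factor of 2 reduces it by 2^3 = 8.
Extrapolated value = (8·A(Δt/2) − A(Δt)) / (8 − 1)
= (8·(-4.4036374) − (-4.3946802)) / 7
= -30.8344190 / 7 = -4.4049170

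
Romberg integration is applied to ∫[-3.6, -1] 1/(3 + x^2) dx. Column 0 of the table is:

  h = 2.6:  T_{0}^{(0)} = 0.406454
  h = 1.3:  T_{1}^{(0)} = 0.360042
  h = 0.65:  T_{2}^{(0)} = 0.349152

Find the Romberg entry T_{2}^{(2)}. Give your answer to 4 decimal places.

0.3456

Richardson extrapolation on the trapezoidal column (denominator 4−1=3):
T_{1}^{(1)} = 0.360042 + (0.360042 − 0.406454)/3 = 0.344571
T_{2}^{(1)} = (4·0.349152 − 0.360042) / 3 = 0.345522
T_{2}^{(2)} = (16·0.345522 − 0.344571) / 15 = 0.345585
(Column j=1 coincides with Simpson's rule on the same nodes.)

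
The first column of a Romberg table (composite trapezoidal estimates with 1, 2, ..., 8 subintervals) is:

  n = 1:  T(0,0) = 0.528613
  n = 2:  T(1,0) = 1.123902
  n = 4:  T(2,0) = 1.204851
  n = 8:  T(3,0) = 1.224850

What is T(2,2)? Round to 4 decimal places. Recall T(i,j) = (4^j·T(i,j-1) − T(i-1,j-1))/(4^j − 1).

Richardson extrapolation on the trapezoidal column (denominator 4−1=3):
T(1,1) = (4·1.123902 − 0.528613) / 3 = 1.322332
T(2,1) = (4·1.204851 − 1.123902) / 3 = 1.231834
T(2,2) = 1.231834 + (1.231834 − 1.322332)/15 = 1.225801

1.2258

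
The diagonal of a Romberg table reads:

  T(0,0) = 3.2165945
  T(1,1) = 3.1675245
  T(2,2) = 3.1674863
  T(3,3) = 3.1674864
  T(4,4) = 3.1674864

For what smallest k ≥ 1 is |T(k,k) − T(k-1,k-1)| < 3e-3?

|T(1,1) − T(0,0)| = 0.0490700 ≥ 3e-3
|T(2,2) − T(1,1)| = 0.0000382 < 3e-3

k = 2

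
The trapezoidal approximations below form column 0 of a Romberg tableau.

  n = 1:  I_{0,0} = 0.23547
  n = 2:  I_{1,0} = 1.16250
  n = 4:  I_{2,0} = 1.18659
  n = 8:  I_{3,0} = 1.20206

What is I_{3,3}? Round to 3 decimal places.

1.209

Richardson extrapolation on the trapezoidal column (denominator 4−1=3):
I_{1,1} = 1.16250 + (1.16250 − 0.23547)/3 = 1.47151
I_{2,1} = (4·1.18659 − 1.16250) / 3 = 1.19462
I_{3,1} = 1.20206 + (1.20206 − 1.18659)/3 = 1.20722
I_{2,2} = (16·1.19462 − 1.47151) / 15 = 1.17616
I_{3,2} = (16·1.20722 − 1.19462) / 15 = 1.20806
I_{3,3} = 1.20806 + (1.20806 − 1.17616)/63 = 1.20857
(Column j=1 coincides with Simpson's rule on the same nodes.)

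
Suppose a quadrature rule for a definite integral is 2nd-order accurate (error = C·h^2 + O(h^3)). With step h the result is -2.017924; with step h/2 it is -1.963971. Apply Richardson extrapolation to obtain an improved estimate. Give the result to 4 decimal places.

The leading error scales as h^2; refining by a factor of 2 reduces it by 2^2 = 4.
Extrapolated value = (4·A(h/2) − A(h)) / (4 − 1)
= (4·(-1.963971) − (-2.017924)) / 3
= -5.837960 / 3 = -1.945987

-1.9460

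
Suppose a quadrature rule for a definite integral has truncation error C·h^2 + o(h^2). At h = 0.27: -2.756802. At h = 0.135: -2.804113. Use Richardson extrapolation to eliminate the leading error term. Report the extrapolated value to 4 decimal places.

The leading error scales as h^2; refining by a factor of 2 reduces it by 2^2 = 4.
Extrapolated value = (4·A(h/2) − A(h)) / (4 − 1)
= (4·(-2.804113) − (-2.756802)) / 3
= -8.459650 / 3 = -2.819883

-2.8199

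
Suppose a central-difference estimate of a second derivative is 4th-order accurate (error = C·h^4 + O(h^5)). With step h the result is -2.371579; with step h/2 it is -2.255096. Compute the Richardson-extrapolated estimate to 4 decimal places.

-2.2473

The leading error scales as h^4; refining by a factor of 2 reduces it by 2^4 = 16.
Extrapolated value = (16·A(h/2) − A(h)) / (16 − 1)
= (16·(-2.255096) − (-2.371579)) / 15
= -33.709957 / 15 = -2.247330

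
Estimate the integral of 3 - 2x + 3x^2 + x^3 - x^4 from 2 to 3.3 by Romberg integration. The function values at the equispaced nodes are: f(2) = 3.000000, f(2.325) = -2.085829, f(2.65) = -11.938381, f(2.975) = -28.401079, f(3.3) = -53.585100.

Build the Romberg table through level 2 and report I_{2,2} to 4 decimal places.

-21.2758

I_{0,0} (trapezoid, 1 panel, h=1.3000): -32.880315
I_{1,0} (trapezoid, 2 panels, h=0.6500): -24.200105
I_{2,0} (trapezoid, 4 panels, h=0.3250): -22.008298
I_{1,1} = -24.200105 + (-24.200105 − (-32.880315))/3 = -21.306702
I_{2,1} = -22.008298 + (-22.008298 − (-24.200105))/3 = -21.277696
I_{2,2} = -21.277696 + (-21.277696 − (-21.306702))/15 = -21.275762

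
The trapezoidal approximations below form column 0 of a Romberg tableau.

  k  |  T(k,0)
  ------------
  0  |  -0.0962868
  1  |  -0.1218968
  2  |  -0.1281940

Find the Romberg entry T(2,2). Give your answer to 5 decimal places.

-0.13028

T(1,1) = (4·(-0.1218968) − (-0.0962868)) / 3 = -0.1304335
T(2,1) = (4·(-0.1281940) − (-0.1218968)) / 3 = -0.1302931
T(2,2) = (16·(-0.1302931) − (-0.1304335)) / 15 = -0.1302837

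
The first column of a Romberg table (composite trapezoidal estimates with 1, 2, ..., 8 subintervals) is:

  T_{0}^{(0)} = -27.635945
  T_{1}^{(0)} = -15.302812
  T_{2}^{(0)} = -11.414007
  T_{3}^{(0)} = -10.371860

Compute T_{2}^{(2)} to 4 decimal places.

-10.0461

T_{1}^{(1)} = (4·(-15.302812) − (-27.635945)) / 3 = -11.191768
T_{2}^{(1)} = -11.414007 + (-11.414007 − (-15.302812))/3 = -10.117739
T_{2}^{(2)} = (16·(-10.117739) − (-11.191768)) / 15 = -10.046137
(Column j=1 coincides with Simpson's rule on the same nodes.)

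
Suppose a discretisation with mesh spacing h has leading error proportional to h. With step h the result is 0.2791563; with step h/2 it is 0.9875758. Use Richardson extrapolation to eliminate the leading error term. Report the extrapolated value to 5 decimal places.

1.69600

The leading error scales as h; refining by a factor of 2 reduces it by 2^1 = 2.
Extrapolated value = (2·A(h/2) − A(h)) / (2 − 1)
= (2·0.9875758 − 0.2791563) / 1
= 1.6959953 / 1 = 1.6959953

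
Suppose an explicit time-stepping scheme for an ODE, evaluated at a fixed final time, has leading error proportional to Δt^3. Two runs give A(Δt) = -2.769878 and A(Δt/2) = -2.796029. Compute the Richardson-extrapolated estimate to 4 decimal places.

-2.7998

Extrapolated value = (8·A(Δt/2) − A(Δt)) / (8 − 1)
= (8·(-2.796029) − (-2.769878)) / 7
= -19.598354 / 7 = -2.799765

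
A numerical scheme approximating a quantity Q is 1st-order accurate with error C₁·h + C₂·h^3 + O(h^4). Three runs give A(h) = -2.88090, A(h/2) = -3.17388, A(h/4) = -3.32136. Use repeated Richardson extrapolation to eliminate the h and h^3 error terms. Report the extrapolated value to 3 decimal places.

First eliminate the h term (factor 2^1 = 2):
  B₁ = (2·(-3.17388) − (-2.88090))/1 = -3.46686
  B₂ = (2·(-3.32136) − (-3.17388))/1 = -3.46884
Then eliminate the h^3 term (factor 2^3 = 8):
  (8·(-3.46884) − (-3.46686))/7 = -3.46912

-3.469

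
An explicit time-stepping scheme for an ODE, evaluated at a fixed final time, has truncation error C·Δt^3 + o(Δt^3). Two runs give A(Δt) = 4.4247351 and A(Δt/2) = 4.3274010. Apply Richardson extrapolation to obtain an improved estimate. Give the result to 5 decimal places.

4.31350

Extrapolated value = (8·A(Δt/2) − A(Δt)) / (8 − 1)
= (8·4.3274010 − 4.4247351) / 7
= 30.1944729 / 7 = 4.3134961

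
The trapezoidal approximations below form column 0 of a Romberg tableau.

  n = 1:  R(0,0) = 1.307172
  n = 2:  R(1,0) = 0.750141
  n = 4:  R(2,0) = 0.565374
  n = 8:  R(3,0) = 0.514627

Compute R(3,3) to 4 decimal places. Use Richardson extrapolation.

Richardson extrapolation on the trapezoidal column (denominator 4−1=3):
R(1,1) = (4·0.750141 − 1.307172) / 3 = 0.564464
R(2,1) = 0.565374 + (0.565374 − 0.750141)/3 = 0.503785
R(3,1) = (4·0.514627 − 0.565374) / 3 = 0.497711
R(2,2) = (16·0.503785 − 0.564464) / 15 = 0.499740
R(3,2) = (16·0.497711 − 0.503785) / 15 = 0.497306
R(3,3) = 0.497306 + (0.497306 − 0.499740)/63 = 0.497267

0.4973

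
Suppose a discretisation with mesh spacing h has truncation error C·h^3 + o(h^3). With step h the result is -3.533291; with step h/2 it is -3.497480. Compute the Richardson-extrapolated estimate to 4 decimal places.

The leading error scales as h^3; refining by a factor of 2 reduces it by 2^3 = 8.
Extrapolated value = (8·A(h/2) − A(h)) / (8 − 1)
= (8·(-3.497480) − (-3.533291)) / 7
= -24.446549 / 7 = -3.492364

-3.4924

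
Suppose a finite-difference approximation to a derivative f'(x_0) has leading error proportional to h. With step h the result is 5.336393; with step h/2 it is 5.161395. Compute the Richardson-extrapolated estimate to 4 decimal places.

The leading error scales as h; refining by a factor of 2 reduces it by 2^1 = 2.
Extrapolated value = (2·A(h/2) − A(h)) / (2 − 1)
= (2·5.161395 − 5.336393) / 1
= 4.986397 / 1 = 4.986397

4.9864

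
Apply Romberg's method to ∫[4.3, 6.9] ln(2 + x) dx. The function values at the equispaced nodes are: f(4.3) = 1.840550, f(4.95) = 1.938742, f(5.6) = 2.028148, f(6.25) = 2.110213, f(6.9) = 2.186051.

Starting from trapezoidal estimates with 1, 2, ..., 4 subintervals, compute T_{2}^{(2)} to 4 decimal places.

T_{0}^{(0)} (trapezoid, 1 panel, h=2.6000): 5.234581
T_{1}^{(0)} (trapezoid, 2 panels, h=1.3000): 5.253883
T_{2}^{(0)} (trapezoid, 4 panels, h=0.6500): 5.258762
T_{1}^{(1)} = 5.253883 + (5.253883 − 5.234581)/3 = 5.260317
T_{2}^{(1)} = 5.258762 + (5.258762 − 5.253883)/3 = 5.260388
T_{2}^{(2)} = 5.260388 + (5.260388 − 5.260317)/15 = 5.260393

5.2604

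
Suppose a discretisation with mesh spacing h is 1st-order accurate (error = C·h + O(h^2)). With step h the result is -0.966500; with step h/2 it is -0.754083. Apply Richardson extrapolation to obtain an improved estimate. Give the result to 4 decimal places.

Extrapolated value = (2·A(h/2) − A(h)) / (2 − 1)
= (2·(-0.754083) − (-0.966500)) / 1
= -0.541666 / 1 = -0.541666

-0.5417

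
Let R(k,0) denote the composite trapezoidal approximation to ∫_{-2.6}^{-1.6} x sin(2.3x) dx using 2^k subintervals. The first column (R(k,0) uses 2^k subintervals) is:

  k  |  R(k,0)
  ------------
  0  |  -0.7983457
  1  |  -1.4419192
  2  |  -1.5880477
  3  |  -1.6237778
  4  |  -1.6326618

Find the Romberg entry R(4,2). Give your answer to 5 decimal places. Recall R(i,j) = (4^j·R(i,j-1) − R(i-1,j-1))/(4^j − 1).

-1.63562

Richardson extrapolation on the trapezoidal column (denominator 4−1=3):
R(3,1) = (4·(-1.6237778) − (-1.5880477)) / 3 = -1.6356878
R(4,1) = (4·(-1.6326618) − (-1.6237778)) / 3 = -1.6356231
R(4,2) = (16·(-1.6356231) − (-1.6356878)) / 15 = -1.6356188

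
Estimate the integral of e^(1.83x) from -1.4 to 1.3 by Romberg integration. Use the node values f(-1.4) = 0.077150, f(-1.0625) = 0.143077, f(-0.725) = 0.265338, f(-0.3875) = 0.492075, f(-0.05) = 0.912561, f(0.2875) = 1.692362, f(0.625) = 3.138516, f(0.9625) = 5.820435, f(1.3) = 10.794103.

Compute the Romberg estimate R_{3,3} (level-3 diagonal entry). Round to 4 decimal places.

R_{0,0} (trapezoid, 1 panel, h=2.7000): 14.676192
R_{1,0} (trapezoid, 2 panels, h=1.3500): 8.570053
R_{2,0} (trapezoid, 4 panels, h=0.6750): 6.582628
R_{3,0} (trapezoid, 8 panels, h=0.3375): 6.041247
R_{1,1} = 8.570053 + (8.570053 − 14.676192)/3 = 6.534673
R_{2,1} = 6.582628 + (6.582628 − 8.570053)/3 = 5.920153
R_{3,1} = 6.041247 + (6.041247 − 6.582628)/3 = 5.860787
R_{2,2} = 5.920153 + (5.920153 − 6.534673)/15 = 5.879185
R_{3,2} = 5.860787 + (5.860787 − 5.920153)/15 = 5.856829
R_{3,3} = 5.856829 + (5.856829 − 5.879185)/63 = 5.856474

5.8565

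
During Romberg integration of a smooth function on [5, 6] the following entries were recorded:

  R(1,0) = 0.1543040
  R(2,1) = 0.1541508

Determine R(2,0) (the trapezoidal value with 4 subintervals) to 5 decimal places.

From R(2,1) = (4·R(2,0) − R(1,0))/3, solve for R(2,0):
4·R(2,0) = 3·0.1541508 + 0.1543040 = 0.6167564
R(2,0) = 0.1541891

0.15419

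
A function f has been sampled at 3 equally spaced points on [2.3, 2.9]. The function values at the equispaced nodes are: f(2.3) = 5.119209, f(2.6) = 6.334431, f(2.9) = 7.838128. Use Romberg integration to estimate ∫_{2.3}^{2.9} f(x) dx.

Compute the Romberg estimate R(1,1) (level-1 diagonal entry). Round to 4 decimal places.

3.8295

R(0,0) (trapezoid, 1 panel, h=0.6000): 3.887201
R(1,0) (trapezoid, 2 panels, h=0.3000): 3.843930
R(1,1) = 3.843930 + (3.843930 − 3.887201)/3 = 3.829506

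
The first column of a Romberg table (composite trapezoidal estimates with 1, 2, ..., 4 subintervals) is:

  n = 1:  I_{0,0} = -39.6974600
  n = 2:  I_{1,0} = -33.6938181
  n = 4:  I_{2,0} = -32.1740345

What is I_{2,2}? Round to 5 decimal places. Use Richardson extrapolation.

Richardson extrapolation on the trapezoidal column (denominator 4−1=3):
I_{1,1} = (4·(-33.6938181) − (-39.6974600)) / 3 = -31.6926041
I_{2,1} = (4·(-32.1740345) − (-33.6938181)) / 3 = -31.6674400
I_{2,2} = (16·(-31.6674400) − (-31.6926041)) / 15 = -31.6657624

-31.66576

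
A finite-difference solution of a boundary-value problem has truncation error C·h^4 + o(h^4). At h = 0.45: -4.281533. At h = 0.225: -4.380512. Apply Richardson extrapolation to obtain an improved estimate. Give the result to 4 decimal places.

-4.3871

The leading error scales as h^4; refining by a factor of 2 reduces it by 2^4 = 16.
Extrapolated value = (16·A(h/2) − A(h)) / (16 − 1)
= (16·(-4.380512) − (-4.281533)) / 15
= -65.806659 / 15 = -4.387111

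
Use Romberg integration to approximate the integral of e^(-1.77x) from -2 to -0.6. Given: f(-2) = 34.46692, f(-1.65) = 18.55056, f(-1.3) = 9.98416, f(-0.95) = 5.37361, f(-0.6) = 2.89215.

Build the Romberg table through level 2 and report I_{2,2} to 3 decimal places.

I_{0,0} (trapezoid, 1 panel, h=1.4000): 26.15135
I_{1,0} (trapezoid, 2 panels, h=0.7000): 20.06459
I_{2,0} (trapezoid, 4 panels, h=0.3500): 18.40575
I_{1,1} = 20.06459 + (20.06459 − 26.15135)/3 = 18.03567
I_{2,1} = 18.40575 + (18.40575 − 20.06459)/3 = 17.85280
I_{2,2} = 17.85280 + (17.85280 − 18.03567)/15 = 17.84061

17.841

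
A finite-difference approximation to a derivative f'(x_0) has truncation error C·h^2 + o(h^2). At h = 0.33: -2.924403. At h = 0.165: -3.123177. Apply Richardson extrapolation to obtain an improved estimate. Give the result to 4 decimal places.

The leading error scales as h^2; refining by a factor of 2 reduces it by 2^2 = 4.
Extrapolated value = (4·A(h/2) − A(h)) / (4 − 1)
= (4·(-3.123177) − (-2.924403)) / 3
= -9.568305 / 3 = -3.189435

-3.1894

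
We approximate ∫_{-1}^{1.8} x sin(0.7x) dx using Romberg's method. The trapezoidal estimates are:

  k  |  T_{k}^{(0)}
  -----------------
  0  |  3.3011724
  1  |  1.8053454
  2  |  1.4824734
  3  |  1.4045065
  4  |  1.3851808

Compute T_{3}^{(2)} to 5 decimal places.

T_{2}^{(1)} = (4·1.4824734 − 1.8053454) / 3 = 1.3748494
T_{3}^{(1)} = 1.4045065 + (1.4045065 − 1.4824734)/3 = 1.3785175
T_{3}^{(2)} = 1.3785175 + (1.3785175 − 1.3748494)/15 = 1.3787620

1.37876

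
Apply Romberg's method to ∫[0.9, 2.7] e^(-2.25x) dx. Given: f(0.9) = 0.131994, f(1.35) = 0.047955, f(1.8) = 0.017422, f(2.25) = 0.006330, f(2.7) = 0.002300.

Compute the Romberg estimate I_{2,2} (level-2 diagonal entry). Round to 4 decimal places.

I_{0,0} (trapezoid, 1 panel, h=1.8000): 0.120865
I_{1,0} (trapezoid, 2 panels, h=0.9000): 0.076112
I_{2,0} (trapezoid, 4 panels, h=0.4500): 0.062484
I_{1,1} = 0.076112 + (0.076112 − 0.120865)/3 = 0.061194
I_{2,1} = 0.062484 + (0.062484 − 0.076112)/3 = 0.057941
I_{2,2} = 0.057941 + (0.057941 − 0.061194)/15 = 0.057724

0.0577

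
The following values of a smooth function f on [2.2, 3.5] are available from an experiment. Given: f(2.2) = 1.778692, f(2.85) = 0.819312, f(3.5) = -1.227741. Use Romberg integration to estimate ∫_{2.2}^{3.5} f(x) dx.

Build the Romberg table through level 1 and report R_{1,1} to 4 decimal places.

0.8294

R_{0,0} (trapezoid, 1 panel, h=1.3000): 0.358118
R_{1,0} (trapezoid, 2 panels, h=0.6500): 0.711612
R_{1,1} = 0.711612 + (0.711612 − 0.358118)/3 = 0.829443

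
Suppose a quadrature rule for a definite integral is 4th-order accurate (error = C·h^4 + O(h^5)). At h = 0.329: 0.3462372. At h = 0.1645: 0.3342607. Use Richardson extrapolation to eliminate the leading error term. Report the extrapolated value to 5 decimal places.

0.33346

The leading error scales as h^4; refining by a factor of 2 reduces it by 2^4 = 16.
Extrapolated value = (16·A(h/2) − A(h)) / (16 − 1)
= (16·0.3342607 − 0.3462372) / 15
= 5.0019340 / 15 = 0.3334623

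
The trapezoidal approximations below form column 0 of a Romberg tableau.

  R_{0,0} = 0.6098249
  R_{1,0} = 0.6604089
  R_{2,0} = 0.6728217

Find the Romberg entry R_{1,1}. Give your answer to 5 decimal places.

R_{1,1} = 0.6604089 + (0.6604089 − 0.6098249)/3 = 0.6772702

0.67727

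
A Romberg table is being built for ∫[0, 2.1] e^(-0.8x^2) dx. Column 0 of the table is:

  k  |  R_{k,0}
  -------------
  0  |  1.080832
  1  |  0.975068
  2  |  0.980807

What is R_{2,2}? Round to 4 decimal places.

0.9856

Richardson extrapolation on the trapezoidal column (denominator 4−1=3):
R_{1,1} = 0.975068 + (0.975068 − 1.080832)/3 = 0.939813
R_{2,1} = 0.980807 + (0.980807 − 0.975068)/3 = 0.982720
R_{2,2} = (16·0.982720 − 0.939813) / 15 = 0.985580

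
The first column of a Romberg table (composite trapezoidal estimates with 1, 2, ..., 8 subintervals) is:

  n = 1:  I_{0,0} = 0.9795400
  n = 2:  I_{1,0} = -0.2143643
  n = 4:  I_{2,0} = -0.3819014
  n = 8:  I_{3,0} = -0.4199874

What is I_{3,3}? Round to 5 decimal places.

I_{1,1} = (4·(-0.2143643) − 0.9795400) / 3 = -0.6123324
I_{2,1} = (4·(-0.3819014) − (-0.2143643)) / 3 = -0.4377471
I_{3,1} = (4·(-0.4199874) − (-0.3819014)) / 3 = -0.4326827
I_{2,2} = (16·(-0.4377471) − (-0.6123324)) / 15 = -0.4261081
I_{3,2} = -0.4326827 + (-0.4326827 − (-0.4377471))/15 = -0.4323451
I_{3,3} = -0.4323451 + (-0.4323451 − (-0.4261081))/63 = -0.4324441

-0.43244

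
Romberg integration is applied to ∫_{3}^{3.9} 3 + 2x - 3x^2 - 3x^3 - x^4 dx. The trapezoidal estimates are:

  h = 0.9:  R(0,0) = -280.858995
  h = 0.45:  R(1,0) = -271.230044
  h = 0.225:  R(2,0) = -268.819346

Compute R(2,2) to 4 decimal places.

-268.0155

Richardson extrapolation on the trapezoidal column (denominator 4−1=3):
R(1,1) = (4·(-271.230044) − (-280.858995)) / 3 = -268.020394
R(2,1) = -268.819346 + (-268.819346 − (-271.230044))/3 = -268.015780
R(2,2) = -268.015780 + (-268.015780 − (-268.020394))/15 = -268.015472
(Column j=1 coincides with Simpson's rule on the same nodes.)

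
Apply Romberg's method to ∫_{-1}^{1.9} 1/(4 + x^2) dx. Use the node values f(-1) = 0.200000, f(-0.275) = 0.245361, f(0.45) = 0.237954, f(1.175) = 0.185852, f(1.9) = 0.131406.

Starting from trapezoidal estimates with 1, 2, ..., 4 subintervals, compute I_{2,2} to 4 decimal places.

0.6114

I_{0,0} (trapezoid, 1 panel, h=2.9000): 0.480539
I_{1,0} (trapezoid, 2 panels, h=1.4500): 0.585303
I_{2,0} (trapezoid, 4 panels, h=0.7250): 0.605281
I_{1,1} = 0.585303 + (0.585303 − 0.480539)/3 = 0.620224
I_{2,1} = 0.605281 + (0.605281 − 0.585303)/3 = 0.611940
I_{2,2} = 0.611940 + (0.611940 − 0.620224)/15 = 0.611388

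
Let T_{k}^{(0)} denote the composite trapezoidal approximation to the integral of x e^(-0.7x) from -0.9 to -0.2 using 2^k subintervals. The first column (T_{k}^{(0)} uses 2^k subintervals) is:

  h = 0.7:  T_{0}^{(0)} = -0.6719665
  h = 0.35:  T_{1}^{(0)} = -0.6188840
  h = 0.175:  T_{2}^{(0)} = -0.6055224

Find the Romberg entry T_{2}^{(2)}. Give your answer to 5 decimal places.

-0.60106

Richardson extrapolation on the trapezoidal column (denominator 4−1=3):
T_{1}^{(1)} = (4·(-0.6188840) − (-0.6719665)) / 3 = -0.6011898
T_{2}^{(1)} = (4·(-0.6055224) − (-0.6188840)) / 3 = -0.6010685
T_{2}^{(2)} = -0.6010685 + (-0.6010685 − (-0.6011898))/15 = -0.6010604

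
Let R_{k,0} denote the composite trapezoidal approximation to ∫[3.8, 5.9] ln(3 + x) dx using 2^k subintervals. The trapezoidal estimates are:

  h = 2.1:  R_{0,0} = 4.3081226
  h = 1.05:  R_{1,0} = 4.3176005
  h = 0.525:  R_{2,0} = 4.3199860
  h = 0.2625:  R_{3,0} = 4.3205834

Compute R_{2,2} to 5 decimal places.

Richardson extrapolation on the trapezoidal column (denominator 4−1=3):
R_{1,1} = 4.3176005 + (4.3176005 − 4.3081226)/3 = 4.3207598
R_{2,1} = 4.3199860 + (4.3199860 − 4.3176005)/3 = 4.3207812
R_{2,2} = (16·4.3207812 − 4.3207598) / 15 = 4.3207826
(Column j=1 coincides with Simpson's rule on the same nodes.)

4.32078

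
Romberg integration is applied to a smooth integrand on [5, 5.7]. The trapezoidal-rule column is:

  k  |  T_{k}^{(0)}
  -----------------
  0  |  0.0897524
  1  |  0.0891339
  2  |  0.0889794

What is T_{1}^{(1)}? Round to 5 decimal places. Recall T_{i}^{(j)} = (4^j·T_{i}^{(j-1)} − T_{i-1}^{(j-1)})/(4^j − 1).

0.08893

Richardson extrapolation on the trapezoidal column (denominator 4−1=3):
T_{1}^{(1)} = (4·0.0891339 − 0.0897524) / 3 = 0.0889277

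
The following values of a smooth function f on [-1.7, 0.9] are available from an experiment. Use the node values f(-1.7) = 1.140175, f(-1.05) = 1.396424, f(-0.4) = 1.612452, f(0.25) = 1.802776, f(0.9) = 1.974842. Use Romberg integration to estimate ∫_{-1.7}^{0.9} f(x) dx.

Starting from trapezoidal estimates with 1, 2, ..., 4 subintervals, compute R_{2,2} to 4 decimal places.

4.1464

R_{0,0} (trapezoid, 1 panel, h=2.6000): 4.049522
R_{1,0} (trapezoid, 2 panels, h=1.3000): 4.120949
R_{2,0} (trapezoid, 4 panels, h=0.6500): 4.139954
R_{1,1} = 4.120949 + (4.120949 − 4.049522)/3 = 4.144758
R_{2,1} = 4.139954 + (4.139954 − 4.120949)/3 = 4.146289
R_{2,2} = 4.146289 + (4.146289 − 4.144758)/15 = 4.146391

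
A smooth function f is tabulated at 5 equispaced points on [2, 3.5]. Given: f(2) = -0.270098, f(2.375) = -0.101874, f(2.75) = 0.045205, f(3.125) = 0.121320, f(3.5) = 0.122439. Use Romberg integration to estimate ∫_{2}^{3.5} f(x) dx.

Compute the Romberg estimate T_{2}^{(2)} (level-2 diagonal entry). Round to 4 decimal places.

0.0022

T_{0}^{(0)} (trapezoid, 1 panel, h=1.5000): -0.110744
T_{1}^{(0)} (trapezoid, 2 panels, h=0.7500): -0.021468
T_{2}^{(0)} (trapezoid, 4 panels, h=0.3750): -0.003442
T_{1}^{(1)} = -0.021468 + (-0.021468 − (-0.110744))/3 = 0.008291
T_{2}^{(1)} = -0.003442 + (-0.003442 − (-0.021468))/3 = 0.002567
T_{2}^{(2)} = 0.002567 + (0.002567 − 0.008291)/15 = 0.002185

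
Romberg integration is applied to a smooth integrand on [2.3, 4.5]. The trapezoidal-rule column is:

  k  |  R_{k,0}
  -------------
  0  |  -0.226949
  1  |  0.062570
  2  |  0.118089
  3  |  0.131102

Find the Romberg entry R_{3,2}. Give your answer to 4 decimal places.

Richardson extrapolation on the trapezoidal column (denominator 4−1=3):
R_{2,1} = 0.118089 + (0.118089 − 0.062570)/3 = 0.136595
R_{3,1} = (4·0.131102 − 0.118089) / 3 = 0.135440
R_{3,2} = (16·0.135440 − 0.136595) / 15 = 0.135363

0.1354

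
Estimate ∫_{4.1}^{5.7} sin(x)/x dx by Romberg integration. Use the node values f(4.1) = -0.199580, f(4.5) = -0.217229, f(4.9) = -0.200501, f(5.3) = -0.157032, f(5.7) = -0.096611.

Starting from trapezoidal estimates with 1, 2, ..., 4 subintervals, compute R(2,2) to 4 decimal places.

R(0,0) (trapezoid, 1 panel, h=1.6000): -0.236953
R(1,0) (trapezoid, 2 panels, h=0.8000): -0.278877
R(2,0) (trapezoid, 4 panels, h=0.4000): -0.289143
R(1,1) = -0.278877 + (-0.278877 − (-0.236953))/3 = -0.292852
R(2,1) = -0.289143 + (-0.289143 − (-0.278877))/3 = -0.292565
R(2,2) = -0.292565 + (-0.292565 − (-0.292852))/15 = -0.292546

-0.2925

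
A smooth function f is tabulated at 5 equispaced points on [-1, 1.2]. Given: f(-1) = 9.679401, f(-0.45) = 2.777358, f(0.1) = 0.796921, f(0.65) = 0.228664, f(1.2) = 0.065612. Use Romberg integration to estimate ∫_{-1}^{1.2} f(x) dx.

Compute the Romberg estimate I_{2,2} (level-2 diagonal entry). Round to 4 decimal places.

4.2526

I_{0,0} (trapezoid, 1 panel, h=2.2000): 10.719514
I_{1,0} (trapezoid, 2 panels, h=1.1000): 6.236370
I_{2,0} (trapezoid, 4 panels, h=0.5500): 4.771497
I_{1,1} = 6.236370 + (6.236370 − 10.719514)/3 = 4.741989
I_{2,1} = 4.771497 + (4.771497 − 6.236370)/3 = 4.283206
I_{2,2} = 4.283206 + (4.283206 − 4.741989)/15 = 4.252620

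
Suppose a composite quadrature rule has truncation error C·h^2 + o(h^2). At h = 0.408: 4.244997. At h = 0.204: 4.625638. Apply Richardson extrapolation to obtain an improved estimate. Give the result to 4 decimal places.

4.7525

The leading error scales as h^2; refining by a factor of 2 reduces it by 2^2 = 4.
Extrapolated value = (4·A(h/2) − A(h)) / (4 − 1)
= (4·4.625638 − 4.244997) / 3
= 14.257555 / 3 = 4.752518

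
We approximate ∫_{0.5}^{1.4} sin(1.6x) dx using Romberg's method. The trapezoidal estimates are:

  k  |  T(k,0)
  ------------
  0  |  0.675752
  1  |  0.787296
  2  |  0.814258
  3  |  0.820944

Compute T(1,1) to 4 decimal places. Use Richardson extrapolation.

0.8245

T(1,1) = (4·0.787296 − 0.675752) / 3 = 0.824477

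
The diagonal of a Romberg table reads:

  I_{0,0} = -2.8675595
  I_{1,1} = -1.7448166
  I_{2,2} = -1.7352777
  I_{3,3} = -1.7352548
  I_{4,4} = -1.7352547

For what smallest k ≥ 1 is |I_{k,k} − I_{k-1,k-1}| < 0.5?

|I_{1,1} − I_{0,0}| = 1.1227429 ≥ 0.5
|I_{2,2} − I_{1,1}| = 0.0095389 < 0.5

k = 2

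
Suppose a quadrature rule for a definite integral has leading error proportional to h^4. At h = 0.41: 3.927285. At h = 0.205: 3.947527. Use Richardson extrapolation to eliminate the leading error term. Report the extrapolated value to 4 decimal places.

The leading error scales as h^4; refining by a factor of 2 reduces it by 2^4 = 16.
Extrapolated value = (16·A(h/2) − A(h)) / (16 − 1)
= (16·3.947527 − 3.927285) / 15
= 59.233147 / 15 = 3.948876

3.9489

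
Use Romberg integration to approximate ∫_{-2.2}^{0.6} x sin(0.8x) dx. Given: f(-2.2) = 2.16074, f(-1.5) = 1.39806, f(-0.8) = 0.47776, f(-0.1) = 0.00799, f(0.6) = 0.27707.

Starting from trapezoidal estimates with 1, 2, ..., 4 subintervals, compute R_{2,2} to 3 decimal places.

2.109

R_{0,0} (trapezoid, 1 panel, h=2.8000): 3.41293
R_{1,0} (trapezoid, 2 panels, h=1.4000): 2.37533
R_{2,0} (trapezoid, 4 panels, h=0.7000): 2.17190
R_{1,1} = 2.37533 + (2.37533 − 3.41293)/3 = 2.02946
R_{2,1} = 2.17190 + (2.17190 − 2.37533)/3 = 2.10409
R_{2,2} = 2.10409 + (2.10409 − 2.02946)/15 = 2.10907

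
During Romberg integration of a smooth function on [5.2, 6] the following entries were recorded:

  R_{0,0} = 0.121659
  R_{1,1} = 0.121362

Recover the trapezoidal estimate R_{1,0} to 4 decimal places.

0.1214

From R_{1,1} = (4·R_{1,0} − R_{0,0})/3, solve for R_{1,0}:
4·R_{1,0} = 3·0.121362 + 0.121659 = 0.485745
R_{1,0} = 0.121436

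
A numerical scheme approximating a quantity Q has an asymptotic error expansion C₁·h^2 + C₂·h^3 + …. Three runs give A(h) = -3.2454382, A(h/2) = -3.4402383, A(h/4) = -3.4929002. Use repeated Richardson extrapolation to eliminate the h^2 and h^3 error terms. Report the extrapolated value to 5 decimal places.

First eliminate the h^2 term (factor 2^2 = 4):
  B₁ = (4·(-3.4402383) − (-3.2454382))/3 = -3.5051717
  B₂ = (4·(-3.4929002) − (-3.4402383))/3 = -3.5104542
Then eliminate the h^3 term (factor 2^3 = 8):
  (8·(-3.5104542) − (-3.5051717))/7 = -3.5112088

-3.51121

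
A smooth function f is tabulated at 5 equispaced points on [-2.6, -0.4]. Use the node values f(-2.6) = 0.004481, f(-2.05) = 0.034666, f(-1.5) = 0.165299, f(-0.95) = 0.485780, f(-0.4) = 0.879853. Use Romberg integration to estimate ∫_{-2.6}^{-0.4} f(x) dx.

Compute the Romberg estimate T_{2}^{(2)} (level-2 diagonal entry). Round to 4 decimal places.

T_{0}^{(0)} (trapezoid, 1 panel, h=2.2000): 0.972767
T_{1}^{(0)} (trapezoid, 2 panels, h=1.1000): 0.668213
T_{2}^{(0)} (trapezoid, 4 panels, h=0.5500): 0.620352
T_{1}^{(1)} = 0.668213 + (0.668213 − 0.972767)/3 = 0.566695
T_{2}^{(1)} = 0.620352 + (0.620352 − 0.668213)/3 = 0.604398
T_{2}^{(2)} = 0.604398 + (0.604398 − 0.566695)/15 = 0.606912

0.6069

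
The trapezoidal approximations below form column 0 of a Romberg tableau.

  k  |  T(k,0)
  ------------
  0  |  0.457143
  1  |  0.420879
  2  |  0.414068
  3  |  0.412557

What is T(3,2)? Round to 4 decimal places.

0.4121

Richardson extrapolation on the trapezoidal column (denominator 4−1=3):
T(2,1) = (4·0.414068 − 0.420879) / 3 = 0.411798
T(3,1) = 0.412557 + (0.412557 − 0.414068)/3 = 0.412053
T(3,2) = (16·0.412053 − 0.411798) / 15 = 0.412070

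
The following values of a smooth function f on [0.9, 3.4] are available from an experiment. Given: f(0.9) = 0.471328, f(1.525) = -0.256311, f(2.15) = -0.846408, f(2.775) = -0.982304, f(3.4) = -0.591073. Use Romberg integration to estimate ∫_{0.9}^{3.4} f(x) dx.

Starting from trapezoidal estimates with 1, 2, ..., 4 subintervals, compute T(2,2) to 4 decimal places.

T(0,0) (trapezoid, 1 panel, h=2.5000): -0.149681
T(1,0) (trapezoid, 2 panels, h=1.2500): -1.132851
T(2,0) (trapezoid, 4 panels, h=0.6250): -1.340560
T(1,1) = -1.132851 + (-1.132851 − (-0.149681))/3 = -1.460574
T(2,1) = -1.340560 + (-1.340560 − (-1.132851))/3 = -1.409796
T(2,2) = -1.409796 + (-1.409796 − (-1.460574))/15 = -1.406411

-1.4064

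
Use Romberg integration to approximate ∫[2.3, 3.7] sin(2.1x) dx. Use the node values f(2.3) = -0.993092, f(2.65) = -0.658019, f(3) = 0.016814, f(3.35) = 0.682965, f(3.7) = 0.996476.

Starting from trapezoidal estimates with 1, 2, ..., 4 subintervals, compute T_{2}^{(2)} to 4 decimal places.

0.0159

T_{0}^{(0)} (trapezoid, 1 panel, h=1.4000): 0.002369
T_{1}^{(0)} (trapezoid, 2 panels, h=0.7000): 0.012954
T_{2}^{(0)} (trapezoid, 4 panels, h=0.3500): 0.015208
T_{1}^{(1)} = 0.012954 + (0.012954 − 0.002369)/3 = 0.016482
T_{2}^{(1)} = 0.015208 + (0.015208 − 0.012954)/3 = 0.015959
T_{2}^{(2)} = 0.015959 + (0.015959 − 0.016482)/15 = 0.015924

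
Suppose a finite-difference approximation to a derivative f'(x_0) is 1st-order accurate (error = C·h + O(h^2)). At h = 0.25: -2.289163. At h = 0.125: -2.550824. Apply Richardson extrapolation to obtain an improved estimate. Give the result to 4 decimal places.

-2.8125

The leading error scales as h; refining by a factor of 2 reduces it by 2^1 = 2.
Extrapolated value = (2·A(h/2) − A(h)) / (2 − 1)
= (2·(-2.550824) − (-2.289163)) / 1
= -2.812485 / 1 = -2.812485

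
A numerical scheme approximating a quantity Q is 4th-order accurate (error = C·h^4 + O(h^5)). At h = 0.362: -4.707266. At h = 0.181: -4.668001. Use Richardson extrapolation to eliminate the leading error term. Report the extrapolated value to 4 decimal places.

-4.6654

The leading error scales as h^4; refining by a factor of 2 reduces it by 2^4 = 16.
Extrapolated value = (16·A(h/2) − A(h)) / (16 − 1)
= (16·(-4.668001) − (-4.707266)) / 15
= -69.980750 / 15 = -4.665383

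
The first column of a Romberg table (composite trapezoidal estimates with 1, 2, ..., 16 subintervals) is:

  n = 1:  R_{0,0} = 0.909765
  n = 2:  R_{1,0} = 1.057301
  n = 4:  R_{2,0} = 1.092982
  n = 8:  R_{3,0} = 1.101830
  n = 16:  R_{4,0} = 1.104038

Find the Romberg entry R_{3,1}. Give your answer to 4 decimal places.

R_{3,1} = (4·1.101830 − 1.092982) / 3 = 1.104779
(Column j=1 coincides with Simpson's rule on the same nodes.)

1.1048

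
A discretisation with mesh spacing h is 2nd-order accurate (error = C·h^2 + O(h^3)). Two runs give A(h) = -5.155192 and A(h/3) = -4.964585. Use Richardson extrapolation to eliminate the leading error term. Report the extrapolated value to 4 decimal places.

The leading error scales as h^2; refining by a factor of 3 reduces it by 3^2 = 9.
Extrapolated value = (9·A(h/3) − A(h)) / (9 − 1)
= (9·(-4.964585) − (-5.155192)) / 8
= -39.526073 / 8 = -4.940759

-4.9408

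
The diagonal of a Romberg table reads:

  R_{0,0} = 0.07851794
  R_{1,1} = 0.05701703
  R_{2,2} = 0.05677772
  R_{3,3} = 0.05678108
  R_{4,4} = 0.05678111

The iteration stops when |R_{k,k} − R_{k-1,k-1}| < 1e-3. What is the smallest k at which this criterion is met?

k = 2

|R_{1,1} − R_{0,0}| = 0.02150091 ≥ 1e-3
|R_{2,2} − R_{1,1}| = 0.00023931 < 1e-3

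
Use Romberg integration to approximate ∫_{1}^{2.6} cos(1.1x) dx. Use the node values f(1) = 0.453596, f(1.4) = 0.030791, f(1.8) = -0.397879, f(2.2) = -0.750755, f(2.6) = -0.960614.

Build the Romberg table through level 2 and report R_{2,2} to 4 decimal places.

-0.5576

R_{0,0} (trapezoid, 1 panel, h=1.6000): -0.405614
R_{1,0} (trapezoid, 2 panels, h=0.8000): -0.521110
R_{2,0} (trapezoid, 4 panels, h=0.4000): -0.548541
R_{1,1} = -0.521110 + (-0.521110 − (-0.405614))/3 = -0.559609
R_{2,1} = -0.548541 + (-0.548541 − (-0.521110))/3 = -0.557685
R_{2,2} = -0.557685 + (-0.557685 − (-0.559609))/15 = -0.557557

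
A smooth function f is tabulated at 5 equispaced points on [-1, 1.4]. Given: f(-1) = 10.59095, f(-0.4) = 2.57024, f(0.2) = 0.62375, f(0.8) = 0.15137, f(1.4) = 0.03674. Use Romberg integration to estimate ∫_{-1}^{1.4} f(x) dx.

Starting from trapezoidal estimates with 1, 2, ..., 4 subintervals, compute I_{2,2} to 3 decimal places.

4.506

I_{0,0} (trapezoid, 1 panel, h=2.4000): 12.75323
I_{1,0} (trapezoid, 2 panels, h=1.2000): 7.12511
I_{2,0} (trapezoid, 4 panels, h=0.6000): 5.19552
I_{1,1} = 7.12511 + (7.12511 − 12.75323)/3 = 5.24907
I_{2,1} = 5.19552 + (5.19552 − 7.12511)/3 = 4.55232
I_{2,2} = 4.55232 + (4.55232 − 5.24907)/15 = 4.50587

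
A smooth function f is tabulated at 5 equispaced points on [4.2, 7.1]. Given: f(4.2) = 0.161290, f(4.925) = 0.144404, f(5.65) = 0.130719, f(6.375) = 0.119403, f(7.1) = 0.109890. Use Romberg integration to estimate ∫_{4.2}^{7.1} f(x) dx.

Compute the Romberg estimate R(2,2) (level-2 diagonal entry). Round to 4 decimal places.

0.3837

R(0,0) (trapezoid, 1 panel, h=2.9000): 0.393211
R(1,0) (trapezoid, 2 panels, h=1.4500): 0.386148
R(2,0) (trapezoid, 4 panels, h=0.7250): 0.384334
R(1,1) = 0.386148 + (0.386148 − 0.393211)/3 = 0.383794
R(2,1) = 0.384334 + (0.384334 − 0.386148)/3 = 0.383729
R(2,2) = 0.383729 + (0.383729 − 0.383794)/15 = 0.383725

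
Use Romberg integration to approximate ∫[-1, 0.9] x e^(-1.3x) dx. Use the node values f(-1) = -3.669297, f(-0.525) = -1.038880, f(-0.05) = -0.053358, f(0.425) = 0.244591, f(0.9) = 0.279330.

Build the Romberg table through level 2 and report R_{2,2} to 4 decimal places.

-1.0511

R_{0,0} (trapezoid, 1 panel, h=1.9000): -3.220469
R_{1,0} (trapezoid, 2 panels, h=0.9500): -1.660924
R_{2,0} (trapezoid, 4 panels, h=0.4750): -1.207749
R_{1,1} = -1.660924 + (-1.660924 − (-3.220469))/3 = -1.141076
R_{2,1} = -1.207749 + (-1.207749 − (-1.660924))/3 = -1.056691
R_{2,2} = -1.056691 + (-1.056691 − (-1.141076))/15 = -1.051065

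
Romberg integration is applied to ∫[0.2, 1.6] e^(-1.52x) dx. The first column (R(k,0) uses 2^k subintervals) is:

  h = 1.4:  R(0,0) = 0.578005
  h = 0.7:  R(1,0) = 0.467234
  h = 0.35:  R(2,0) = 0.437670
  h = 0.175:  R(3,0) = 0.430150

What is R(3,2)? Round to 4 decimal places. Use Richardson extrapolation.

R(2,1) = (4·0.437670 − 0.467234) / 3 = 0.427815
R(3,1) = (4·0.430150 − 0.437670) / 3 = 0.427643
R(3,2) = (16·0.427643 − 0.427815) / 15 = 0.427632
(Column j=1 coincides with Simpson's rule on the same nodes.)

0.4276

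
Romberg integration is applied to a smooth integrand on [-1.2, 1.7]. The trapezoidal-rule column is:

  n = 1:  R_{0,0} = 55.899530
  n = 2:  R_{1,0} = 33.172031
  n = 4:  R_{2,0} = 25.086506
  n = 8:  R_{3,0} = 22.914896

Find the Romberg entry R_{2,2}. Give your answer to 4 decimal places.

22.1777

R_{1,1} = 33.172031 + (33.172031 − 55.899530)/3 = 25.596198
R_{2,1} = (4·25.086506 − 33.172031) / 3 = 22.391331
R_{2,2} = 22.391331 + (22.391331 − 25.596198)/15 = 22.177673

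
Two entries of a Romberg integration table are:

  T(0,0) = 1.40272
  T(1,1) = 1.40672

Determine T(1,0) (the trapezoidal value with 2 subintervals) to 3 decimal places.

1.406

From T(1,1) = (4·T(1,0) − T(0,0))/3, solve for T(1,0):
4·T(1,0) = 3·1.40672 + 1.40272 = 5.62288
T(1,0) = 1.40572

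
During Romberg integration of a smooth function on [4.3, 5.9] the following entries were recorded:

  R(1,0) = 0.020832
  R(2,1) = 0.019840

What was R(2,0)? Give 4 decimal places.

0.0201

From R(2,1) = (4·R(2,0) − R(1,0))/3, solve for R(2,0):
4·R(2,0) = 3·0.019840 + 0.020832 = 0.080352
R(2,0) = 0.020088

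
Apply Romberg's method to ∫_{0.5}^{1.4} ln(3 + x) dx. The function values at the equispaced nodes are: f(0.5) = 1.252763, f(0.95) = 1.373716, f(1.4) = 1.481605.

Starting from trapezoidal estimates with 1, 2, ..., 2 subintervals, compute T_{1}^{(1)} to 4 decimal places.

T_{0}^{(0)} (trapezoid, 1 panel, h=0.9000): 1.230466
T_{1}^{(0)} (trapezoid, 2 panels, h=0.4500): 1.233405
T_{1}^{(1)} = 1.233405 + (1.233405 − 1.230466)/3 = 1.234385

1.2344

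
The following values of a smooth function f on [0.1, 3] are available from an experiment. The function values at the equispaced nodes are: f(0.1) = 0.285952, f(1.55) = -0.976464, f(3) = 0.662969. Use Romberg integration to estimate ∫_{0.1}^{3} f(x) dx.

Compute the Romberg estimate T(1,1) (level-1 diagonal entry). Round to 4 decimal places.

T(0,0) (trapezoid, 1 panel, h=2.9000): 1.375935
T(1,0) (trapezoid, 2 panels, h=1.4500): -0.727905
T(1,1) = -0.727905 + (-0.727905 − 1.375935)/3 = -1.429185

-1.4292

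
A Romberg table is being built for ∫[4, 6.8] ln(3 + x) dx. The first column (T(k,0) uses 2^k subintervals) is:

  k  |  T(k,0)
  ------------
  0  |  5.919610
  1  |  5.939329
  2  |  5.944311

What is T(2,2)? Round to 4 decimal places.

5.9460

Richardson extrapolation on the trapezoidal column (denominator 4−1=3):
T(1,1) = 5.939329 + (5.939329 − 5.919610)/3 = 5.945902
T(2,1) = 5.944311 + (5.944311 − 5.939329)/3 = 5.945972
T(2,2) = 5.945972 + (5.945972 − 5.945902)/15 = 5.945977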